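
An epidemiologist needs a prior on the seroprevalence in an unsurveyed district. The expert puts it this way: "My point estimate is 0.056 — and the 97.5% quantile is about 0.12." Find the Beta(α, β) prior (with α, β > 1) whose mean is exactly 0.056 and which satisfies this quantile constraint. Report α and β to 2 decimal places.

α ≈ 3.94, β ≈ 66.46

With mean 0.056 fixed, write α = 0.056s, β = 0.944s where s = α+β.
Need P(θ < 0.12) = 0.975 under Beta(0.056s, 0.944s). Normal approximation: (q−m)/√(m(1−m)/s) ≈ z_{0.975} = 1.96, so s ≈ 0.056·0.944·(1.96)²/(0.12−0.056)² = 49.6.
At s = 49.6: P(θ<0.12) ≈ 0.955. Adjusting to match 0.975 gives s ≈ 70.40.
So α = 0.056·70.40 ≈ 3.94, β = 0.944·70.40 ≈ 66.46.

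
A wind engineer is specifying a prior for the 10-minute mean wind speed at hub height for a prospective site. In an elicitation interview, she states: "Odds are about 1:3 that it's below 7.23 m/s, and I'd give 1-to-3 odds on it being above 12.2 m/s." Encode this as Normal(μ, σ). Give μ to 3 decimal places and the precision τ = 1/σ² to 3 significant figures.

The p-quantile of Normal(μ,σ) is μ + z_p·σ, with z_{0.25} = -0.6745 and z_{0.75} = 0.6745.
Eliminate σ: μ = (z₂·x₁ − z₁·x₂)/(z₂ − z₁) = (0.6745·7.23 − (-0.6745)·12.2)/1.349 = 9.715.
Then σ = (x₂ − x₁)/(z₂ − z₁) = (12.2 − 7.23)/1.349 = 3.684.
Precision τ = 1/σ² = 1/3.684² = 0.0737.

μ = 9.715, τ = 0.0737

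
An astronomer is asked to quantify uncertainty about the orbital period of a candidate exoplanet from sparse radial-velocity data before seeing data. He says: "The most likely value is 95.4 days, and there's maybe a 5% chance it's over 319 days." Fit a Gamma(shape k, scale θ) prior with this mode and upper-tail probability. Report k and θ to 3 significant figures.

Gamma(k,θ) with k>1 has mode (k−1)θ, so θ = 95.4/(k−1).
Need P(X < 319) = 0.95 with θ tied to k this way. Start at k = 2, θ = 95.4: P(X<319) ≈ 0.847.
Too low — raise k to concentrate. Iterating converges to k ≈ 2.79.
Then θ = 95.4/(2.79−1) ≈ 53.4.

k ≈ 2.79, θ ≈ 53.4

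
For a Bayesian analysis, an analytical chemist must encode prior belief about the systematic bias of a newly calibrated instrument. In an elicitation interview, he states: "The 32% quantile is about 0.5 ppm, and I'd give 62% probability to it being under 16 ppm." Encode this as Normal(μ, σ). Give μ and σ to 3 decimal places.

μ = 9.876, σ = 20.047

The p-quantile of Normal(μ,σ) is μ + z_p·σ, with z_{0.32} = -0.4677 and z_{0.62} = 0.3055.
Eliminate σ: μ = (z₂·x₁ − z₁·x₂)/(z₂ − z₁) = (0.3055·0.5 − (-0.4677)·16)/0.7732 = 9.876.
Then σ = (x₂ − x₁)/(z₂ − z₁) = (16 − 0.5)/0.7732 = 20.047.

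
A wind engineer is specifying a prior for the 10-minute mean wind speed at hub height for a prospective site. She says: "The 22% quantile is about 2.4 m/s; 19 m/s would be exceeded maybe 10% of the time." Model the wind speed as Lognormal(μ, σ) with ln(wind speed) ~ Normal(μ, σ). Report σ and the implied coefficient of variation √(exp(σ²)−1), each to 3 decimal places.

If T ~ Lognormal(μ,σ) then ln T ~ Normal(μ,σ), so the p-quantile of ln T is μ + z_p·σ.
ln(2.4) = 0.8755 and ln(19) = 2.944; z_{0.22} = -0.7722, z_{0.9} = 1.282.
σ = (2.944 − 0.8755)/(1.282 − (-0.7722)) = 1.007.
μ = 0.8755 − (-0.7722)·1.007 = 1.653.
CV = √(exp(σ²)−1) = √(exp(1.0149)−1) = 1.326.

σ ≈ 1.007, CV ≈ 1.326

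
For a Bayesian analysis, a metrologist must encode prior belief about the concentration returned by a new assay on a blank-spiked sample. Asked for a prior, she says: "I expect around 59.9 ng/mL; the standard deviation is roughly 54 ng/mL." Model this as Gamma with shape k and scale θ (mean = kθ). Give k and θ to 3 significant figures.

k ≈ 1.23, θ ≈ 48.7

For Gamma(k, scale θ): mean = kθ, variance = kθ², so CV = 1/√k.
CV = SD/mean = 54/59.9 = 0.9015, hence k = 1/CV² = 1.23.
Then θ = mean/k = 59.9/1.23 = 48.7.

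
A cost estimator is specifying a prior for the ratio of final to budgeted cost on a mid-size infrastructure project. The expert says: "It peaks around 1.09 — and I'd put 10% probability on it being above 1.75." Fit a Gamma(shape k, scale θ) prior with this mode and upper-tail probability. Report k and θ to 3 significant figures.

k ≈ 9.39, θ ≈ 0.13

Gamma(k,θ) with k>1 has mode (k−1)θ, so θ = 1.09/(k−1).
Need P(X < 1.75) = 0.9 with θ tied to k this way. Start at k = 2, θ = 1.09: P(X<1.75) ≈ 0.477.
Too low — raise k to concentrate. Iterating converges to k ≈ 9.39.
Then θ = 1.09/(9.39−1) ≈ 0.13.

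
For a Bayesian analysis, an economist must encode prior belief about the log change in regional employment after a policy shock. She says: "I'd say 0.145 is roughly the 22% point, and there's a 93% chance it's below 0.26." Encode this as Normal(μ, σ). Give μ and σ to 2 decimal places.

For Normal(μ,σ), the p-quantile is μ + z_p·σ. Here z_{0.22} = -0.7722, z_{0.93} = 1.476.
So 0.145 = μ − 0.7722σ and 0.26 = μ + 1.476σ.
Subtracting: σ = (0.26 − 0.145)/(1.476 − (-0.7722)) = 0.05.
Then μ = 0.145 − (-0.7722)·0.05 = 0.18.

μ = 0.18, σ = 0.05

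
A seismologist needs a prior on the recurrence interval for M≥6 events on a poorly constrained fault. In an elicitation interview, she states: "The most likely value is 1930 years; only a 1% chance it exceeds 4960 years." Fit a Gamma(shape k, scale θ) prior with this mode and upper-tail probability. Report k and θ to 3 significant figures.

Gamma(k,θ) with k>1 has mode (k−1)θ, so θ = 1930/(k−1).
Need P(X < 4960) = 0.99 with θ tied to k this way. Start at k = 2, θ = 1930: P(X<4960) ≈ 0.727.
Too low — raise k to concentrate. Iterating converges to k ≈ 6.24.
Then θ = 1930/(6.24−1) ≈ 369.

k ≈ 6.24, θ ≈ 369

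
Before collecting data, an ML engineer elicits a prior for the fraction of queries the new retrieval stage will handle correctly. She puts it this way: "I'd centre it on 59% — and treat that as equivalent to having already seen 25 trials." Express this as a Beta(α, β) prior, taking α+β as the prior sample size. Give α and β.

α = 14.75, β = 10.25

Under the effective-sample-size interpretation, Beta(α, β) has prior mean α/(α+β) and prior sample size α+β.
So α+β = 25 and α/(α+β) = 0.59, giving α = 0.59·25 = 14.75 and β = 25 − 14.75 = 10.25.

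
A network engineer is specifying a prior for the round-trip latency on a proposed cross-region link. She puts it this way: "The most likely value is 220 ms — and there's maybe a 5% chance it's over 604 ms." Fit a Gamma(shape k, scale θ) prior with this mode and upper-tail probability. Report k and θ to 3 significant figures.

k ≈ 3.63, θ ≈ 83.6

Gamma(k,θ) with k>1 has mode (k−1)θ, so θ = 220/(k−1).
Need P(X < 604) = 0.95 with θ tied to k this way. Start at k = 2, θ = 220: P(X<604) ≈ 0.759.
Too low — raise k to concentrate. Iterating converges to k ≈ 3.63.
Then θ = 220/(3.63−1) ≈ 83.6.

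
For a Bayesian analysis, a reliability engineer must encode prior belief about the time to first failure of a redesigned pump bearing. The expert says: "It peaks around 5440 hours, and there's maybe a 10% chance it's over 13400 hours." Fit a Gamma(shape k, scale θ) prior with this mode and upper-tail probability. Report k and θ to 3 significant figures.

k ≈ 3.36, θ ≈ 2300

Gamma(k,θ) with k>1 has mode (k−1)θ, so θ = 5440/(k−1).
Need P(X < 13400) = 0.9 with θ tied to k this way. Start at k = 2, θ = 5440: P(X<13400) ≈ 0.705.
Too low — raise k to concentrate. Iterating converges to k ≈ 3.36.
Then θ = 5440/(3.36−1) ≈ 2300.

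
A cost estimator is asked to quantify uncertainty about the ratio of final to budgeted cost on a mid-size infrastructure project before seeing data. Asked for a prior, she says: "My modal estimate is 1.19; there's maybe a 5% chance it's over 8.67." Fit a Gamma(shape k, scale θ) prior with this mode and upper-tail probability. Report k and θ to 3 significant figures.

Gamma(k,θ) with k>1 has mode (k−1)θ, so θ = 1.19/(k−1).
Need P(X < 8.67) = 0.95 with θ tied to k this way. Start at k = 2, θ = 1.19: P(X<8.67) ≈ 0.994.
Too high — lower k to spread out. Iterating converges to k ≈ 1.55.
Then θ = 1.19/(1.55−1) ≈ 2.17.

k ≈ 1.55, θ ≈ 2.17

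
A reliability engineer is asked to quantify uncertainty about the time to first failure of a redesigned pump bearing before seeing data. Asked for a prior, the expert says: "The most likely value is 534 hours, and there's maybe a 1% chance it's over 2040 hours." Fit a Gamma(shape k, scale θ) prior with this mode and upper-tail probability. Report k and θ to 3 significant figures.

Gamma(k,θ) with k>1 has mode (k−1)θ, so θ = 534/(k−1).
Need P(X < 2040) = 0.99 with θ tied to k this way. Start at k = 2, θ = 534: P(X<2040) ≈ 0.894.
Too low — raise k to concentrate. Iterating converges to k ≈ 3.36.
Then θ = 534/(3.36−1) ≈ 227.

k ≈ 3.36, θ ≈ 227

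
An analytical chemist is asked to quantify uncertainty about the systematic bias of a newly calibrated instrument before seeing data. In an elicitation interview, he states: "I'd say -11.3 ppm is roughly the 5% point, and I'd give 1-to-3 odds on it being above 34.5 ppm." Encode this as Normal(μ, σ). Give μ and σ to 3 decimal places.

μ = 21.181, σ = 19.747

The p-quantile of Normal(μ,σ) is μ + z_p·σ, with z_{0.05} = -1.645 and z_{0.75} = 0.6745.
Eliminate σ: μ = (z₂·x₁ − z₁·x₂)/(z₂ − z₁) = (0.6745·-11.3 − (-1.645)·34.5)/2.319 = 21.181.
Then σ = (x₂ − x₁)/(z₂ − z₁) = (34.5 − -11.3)/2.319 = 19.747.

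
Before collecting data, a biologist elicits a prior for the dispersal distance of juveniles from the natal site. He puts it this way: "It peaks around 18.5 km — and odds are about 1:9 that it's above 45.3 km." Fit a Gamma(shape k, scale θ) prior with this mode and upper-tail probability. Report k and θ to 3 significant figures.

Gamma(k,θ) with k>1 has mode (k−1)θ, so θ = 18.5/(k−1).
Need P(X < 45.3) = 0.9 with θ tied to k this way. Start at k = 2, θ = 18.5: P(X<45.3) ≈ 0.702.
Too low — raise k to concentrate. Iterating converges to k ≈ 3.4.
Then θ = 18.5/(3.4−1) ≈ 7.72.

k ≈ 3.4, θ ≈ 7.72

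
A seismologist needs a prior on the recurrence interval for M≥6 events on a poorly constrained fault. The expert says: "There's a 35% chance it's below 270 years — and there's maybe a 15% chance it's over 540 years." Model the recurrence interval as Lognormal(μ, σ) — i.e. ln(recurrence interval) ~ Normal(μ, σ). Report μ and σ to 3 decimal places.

If T ~ Lognormal(μ,σ) then ln T ~ Normal(μ,σ), so the p-quantile of ln T is μ + z_p·σ.
ln(270) = 5.598 and ln(540) = 6.292; z_{0.35} = -0.3853, z_{0.85} = 1.036.
σ = (6.292 − 5.598)/(1.036 − (-0.3853)) = 0.488.
μ = 5.598 − (-0.3853)·0.488 = 5.786.

μ ≈ 5.786, σ ≈ 0.488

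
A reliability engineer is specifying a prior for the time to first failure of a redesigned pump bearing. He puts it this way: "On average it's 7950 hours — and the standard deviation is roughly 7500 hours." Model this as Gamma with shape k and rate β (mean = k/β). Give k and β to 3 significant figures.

For Gamma(k, rate β): mean = k/β, variance = k/β², so CV = 1/√k.
CV = SD/mean = 7500/7950 = 0.9434, hence k = 1/CV² = 1.12.
Then β = k/mean = 1.12/7950 = 0.000141.

k ≈ 1.12, β ≈ 0.000141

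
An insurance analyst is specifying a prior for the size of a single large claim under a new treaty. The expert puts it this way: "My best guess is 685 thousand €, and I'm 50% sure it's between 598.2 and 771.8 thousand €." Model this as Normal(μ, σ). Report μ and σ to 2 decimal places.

μ = 685.00, σ = 128.69

A symmetric 50% interval runs μ ± z·σ with z = 0.6745.
Half-width = 86.8, so σ = 86.8/0.6745 = 128.69.
μ is the stated best guess, 685.00.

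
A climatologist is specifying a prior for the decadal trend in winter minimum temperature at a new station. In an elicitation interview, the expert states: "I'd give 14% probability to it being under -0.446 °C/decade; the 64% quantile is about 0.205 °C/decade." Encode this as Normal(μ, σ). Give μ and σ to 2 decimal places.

The p-quantile of Normal(μ,σ) is μ + z_p·σ, with z_{0.14} = -1.08 and z_{0.64} = 0.3585.
Eliminate σ: μ = (z₂·x₁ − z₁·x₂)/(z₂ − z₁) = (0.3585·-0.446 − (-1.08)·0.205)/1.439 = 0.04.
Then σ = (x₂ − x₁)/(z₂ − z₁) = (0.205 − -0.446)/1.439 = 0.45.

μ = 0.04, σ = 0.45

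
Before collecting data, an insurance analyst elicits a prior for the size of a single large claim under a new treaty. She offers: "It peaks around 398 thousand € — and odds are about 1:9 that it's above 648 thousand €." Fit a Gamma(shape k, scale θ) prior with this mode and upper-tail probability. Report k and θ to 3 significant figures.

Gamma(k,θ) with k>1 has mode (k−1)θ, so θ = 398/(k−1).
Need P(X < 648) = 0.9 with θ tied to k this way. Start at k = 2, θ = 398: P(X<648) ≈ 0.484.
Too low — raise k to concentrate. Iterating converges to k ≈ 8.93.
Then θ = 398/(8.93−1) ≈ 50.2.

k ≈ 8.93, θ ≈ 50.2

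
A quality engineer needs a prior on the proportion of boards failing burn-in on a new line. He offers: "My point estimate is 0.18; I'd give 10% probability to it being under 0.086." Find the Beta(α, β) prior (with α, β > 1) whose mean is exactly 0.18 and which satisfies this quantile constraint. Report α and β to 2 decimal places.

α ≈ 4.11, β ≈ 18.74

With mean 0.18 fixed, write α = 0.18s, β = 0.82s where s = α+β.
Need P(θ < 0.086) = 0.1 under Beta(0.18s, 0.82s). Normal approximation: (q−m)/√(m(1−m)/s) ≈ z_{0.1} = -1.28, so s ≈ 0.18·0.82·(-1.28)²/(0.086−0.18)² = 27.4.
At s = 27.4: P(θ<0.086) ≈ 0.077. Adjusting to match 0.1 gives s ≈ 22.86.
So α = 0.18·22.86 ≈ 4.11, β = 0.82·22.86 ≈ 18.74.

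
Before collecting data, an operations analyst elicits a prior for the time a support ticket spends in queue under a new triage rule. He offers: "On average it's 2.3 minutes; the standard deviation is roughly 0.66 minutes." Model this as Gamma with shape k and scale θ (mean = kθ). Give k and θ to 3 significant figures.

For Gamma(k, scale θ): mean = kθ, variance = kθ², so CV = 1/√k.
CV = SD/mean = 0.66/2.3 = 0.287, hence k = 1/CV² = 12.1.
Then θ = mean/k = 2.3/12.1 = 0.189.

k ≈ 12.1, θ ≈ 0.189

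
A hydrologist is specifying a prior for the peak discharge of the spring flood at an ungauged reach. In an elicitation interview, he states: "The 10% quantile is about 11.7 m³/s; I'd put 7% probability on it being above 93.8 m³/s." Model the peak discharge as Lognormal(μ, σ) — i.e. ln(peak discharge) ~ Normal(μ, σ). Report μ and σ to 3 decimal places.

If T ~ Lognormal(μ,σ) then ln T ~ Normal(μ,σ), so the p-quantile of ln T is μ + z_p·σ.
ln(11.7) = 2.46 and ln(93.8) = 4.541; z_{0.1} = -1.282, z_{0.93} = 1.476.
σ = (4.541 − 2.46)/(1.476 − (-1.282)) = 0.755.
μ = 2.46 − (-1.282)·0.755 = 3.427.

μ ≈ 3.427, σ ≈ 0.755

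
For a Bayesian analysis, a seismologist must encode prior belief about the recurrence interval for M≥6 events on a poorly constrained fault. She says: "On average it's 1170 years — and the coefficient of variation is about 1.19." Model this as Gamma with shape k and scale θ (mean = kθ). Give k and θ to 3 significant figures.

For Gamma(k, scale θ): mean = kθ, variance = kθ², so CV = 1/√k.
CV = 1.19, hence k = 1/CV² = 0.706.
Then θ = mean/k = 1170/0.706 = 1660.

k ≈ 0.706, θ ≈ 1660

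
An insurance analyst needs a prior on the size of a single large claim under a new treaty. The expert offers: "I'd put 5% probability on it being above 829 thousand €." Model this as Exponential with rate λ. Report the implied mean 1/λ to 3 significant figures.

P(T > 829.0) = e^(−λ·829.0) = 0.05, so λ = −ln(0.05)/829.0 = 0.00361.
Mean = 1/λ = 277 thousand €.

mean ≈ 277 thousand €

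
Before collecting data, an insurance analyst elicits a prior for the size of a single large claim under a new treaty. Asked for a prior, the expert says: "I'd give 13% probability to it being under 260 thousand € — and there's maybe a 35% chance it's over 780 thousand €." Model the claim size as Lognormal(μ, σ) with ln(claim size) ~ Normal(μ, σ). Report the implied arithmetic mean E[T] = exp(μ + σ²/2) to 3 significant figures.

If T ~ Lognormal(μ,σ) then ln T ~ Normal(μ,σ), so the p-quantile of ln T is μ + z_p·σ.
ln(260) = 5.561 and ln(780) = 6.659; z_{0.13} = -1.126, z_{0.65} = 0.3853.
σ = (6.659 − 5.561)/(0.3853 − (-1.126)) = 0.727.
μ = 5.561 − (-1.126)·0.727 = 6.379.
E[T] = exp(μ + σ²/2) = exp(6.379 + 0.2641) = 768 thousand €.

E[T] ≈ 768 thousand €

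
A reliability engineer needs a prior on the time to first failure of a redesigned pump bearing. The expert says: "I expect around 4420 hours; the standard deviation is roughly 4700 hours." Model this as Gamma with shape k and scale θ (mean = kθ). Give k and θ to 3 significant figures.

For Gamma(k, scale θ): mean = kθ, variance = kθ², so CV = 1/√k.
CV = SD/mean = 4700/4420 = 1.063, hence k = 1/CV² = 0.884.
Then θ = mean/k = 4420/0.884 = 5000.

k ≈ 0.884, θ ≈ 5000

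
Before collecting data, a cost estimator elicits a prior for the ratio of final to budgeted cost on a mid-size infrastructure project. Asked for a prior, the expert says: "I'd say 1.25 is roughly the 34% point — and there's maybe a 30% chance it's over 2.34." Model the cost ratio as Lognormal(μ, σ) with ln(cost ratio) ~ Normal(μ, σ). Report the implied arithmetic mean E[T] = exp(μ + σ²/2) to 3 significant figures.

If T ~ Lognormal(μ,σ) then ln T ~ Normal(μ,σ), so the p-quantile of ln T is μ + z_p·σ.
ln(1.25) = 0.2231 and ln(2.34) = 0.8502; z_{0.34} = -0.4125, z_{0.7} = 0.5244.
σ = (0.8502 − 0.2231)/(0.5244 − (-0.4125)) = 0.669.
μ = 0.2231 − (-0.4125)·0.669 = 0.499.
E[T] = exp(μ + σ²/2) = exp(0.499 + 0.2240) = 2.06.

E[T] ≈ 2.06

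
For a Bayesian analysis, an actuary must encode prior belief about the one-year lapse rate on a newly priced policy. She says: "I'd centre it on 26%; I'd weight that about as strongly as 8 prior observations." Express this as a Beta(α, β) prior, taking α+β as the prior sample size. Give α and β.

α = 2.08, β = 5.92

Under the effective-sample-size interpretation, Beta(α, β) has prior mean α/(α+β) and prior sample size α+β.
So α+β = 8 and α/(α+β) = 0.26, giving α = 0.26·8 = 2.08 and β = 8 − 2.08 = 5.92.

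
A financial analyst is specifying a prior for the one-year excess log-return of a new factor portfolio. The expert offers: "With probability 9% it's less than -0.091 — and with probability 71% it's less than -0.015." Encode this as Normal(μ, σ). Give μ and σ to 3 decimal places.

The p-quantile of Normal(μ,σ) is μ + z_p·σ, with z_{0.09} = -1.341 and z_{0.71} = 0.5534.
Eliminate σ: μ = (z₂·x₁ − z₁·x₂)/(z₂ − z₁) = (0.5534·-0.091 − (-1.341)·-0.015)/1.894 = -0.037.
Then σ = (x₂ − x₁)/(z₂ − z₁) = (-0.015 − -0.091)/1.894 = 0.040.

μ = -0.037, σ = 0.040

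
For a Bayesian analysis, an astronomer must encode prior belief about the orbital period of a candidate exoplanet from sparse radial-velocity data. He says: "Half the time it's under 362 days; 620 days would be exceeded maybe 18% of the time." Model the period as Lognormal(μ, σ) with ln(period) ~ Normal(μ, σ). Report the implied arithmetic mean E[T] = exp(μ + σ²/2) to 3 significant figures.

E[T] ≈ 430 days

If T ~ Lognormal(μ,σ) then ln T ~ Normal(μ,σ), so the p-quantile of ln T is μ + z_p·σ.
ln(362) = 5.892 and ln(620) = 6.43; z_{0.5} = 0, z_{0.82} = 0.9154.
σ = (6.43 − 5.892)/(0.9154 − (0)) = 0.588.
μ = 5.892 − (0)·0.588 = 5.892.
E[T] = exp(μ + σ²/2) = exp(5.892 + 0.1728) = 430 days.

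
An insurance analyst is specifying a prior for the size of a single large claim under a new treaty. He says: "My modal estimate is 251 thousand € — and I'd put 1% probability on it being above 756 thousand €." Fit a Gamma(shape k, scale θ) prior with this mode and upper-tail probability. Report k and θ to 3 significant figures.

k ≈ 4.7, θ ≈ 67.8

Gamma(k,θ) with k>1 has mode (k−1)θ, so θ = 251/(k−1).
Need P(X < 756) = 0.99 with θ tied to k this way. Start at k = 2, θ = 251: P(X<756) ≈ 0.803.
Too low — raise k to concentrate. Iterating converges to k ≈ 4.7.
Then θ = 251/(4.7−1) ≈ 67.8.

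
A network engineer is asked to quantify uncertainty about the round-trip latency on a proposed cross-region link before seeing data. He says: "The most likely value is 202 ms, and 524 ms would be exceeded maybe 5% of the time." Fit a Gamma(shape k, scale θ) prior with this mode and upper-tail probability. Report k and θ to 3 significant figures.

Gamma(k,θ) with k>1 has mode (k−1)θ, so θ = 202/(k−1).
Need P(X < 524) = 0.95 with θ tied to k this way. Start at k = 2, θ = 202: P(X<524) ≈ 0.731.
Too low — raise k to concentrate. Iterating converges to k ≈ 3.98.
Then θ = 202/(3.98−1) ≈ 67.9.

k ≈ 3.98, θ ≈ 67.9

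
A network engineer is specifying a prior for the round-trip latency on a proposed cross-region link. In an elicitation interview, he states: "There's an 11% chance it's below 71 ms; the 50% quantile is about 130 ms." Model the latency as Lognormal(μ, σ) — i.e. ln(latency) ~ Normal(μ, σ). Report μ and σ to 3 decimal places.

μ ≈ 4.868, σ ≈ 0.493

If T ~ Lognormal(μ,σ) then ln T ~ Normal(μ,σ), so the p-quantile of ln T is μ + z_p·σ.
ln(71) = 4.263 and ln(130) = 4.868; z_{0.11} = -1.227, z_{0.5} = 0.
σ = (4.868 − 4.263)/(0 − (-1.227)) = 0.493.
μ = 4.263 − (-1.227)·0.493 = 4.868.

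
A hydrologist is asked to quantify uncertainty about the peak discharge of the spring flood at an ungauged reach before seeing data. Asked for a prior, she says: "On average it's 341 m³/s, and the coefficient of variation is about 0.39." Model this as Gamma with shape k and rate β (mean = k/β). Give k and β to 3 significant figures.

k ≈ 6.57, β ≈ 0.0193

For Gamma(k, rate β): mean = k/β, variance = k/β², so CV = 1/√k.
CV = 0.39, hence k = 1/CV² = 6.57.
Then β = k/mean = 6.57/341 = 0.0193.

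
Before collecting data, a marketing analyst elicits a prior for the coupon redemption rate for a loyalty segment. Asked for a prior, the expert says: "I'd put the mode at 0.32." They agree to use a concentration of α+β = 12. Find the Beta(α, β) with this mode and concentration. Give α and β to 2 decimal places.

For α,β > 1 the Beta mode is (α−1)/(α+β−2). With α+β = 12, the mode is (α−1)/10.
Set (α−1)/10 = 0.32 → α = 1 + 0.32·10 = 4.20.
β = 12 − α = 7.80.

α = 4.20, β = 7.80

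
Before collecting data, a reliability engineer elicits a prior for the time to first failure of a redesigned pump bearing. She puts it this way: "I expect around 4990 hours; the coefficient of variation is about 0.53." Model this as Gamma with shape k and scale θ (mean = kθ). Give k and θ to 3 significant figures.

k ≈ 3.56, θ ≈ 1400

For Gamma(k, scale θ): mean = kθ, variance = kθ², so CV = 1/√k.
CV = 0.53, hence k = 1/CV² = 3.56.
Then θ = mean/k = 4990/3.56 = 1400.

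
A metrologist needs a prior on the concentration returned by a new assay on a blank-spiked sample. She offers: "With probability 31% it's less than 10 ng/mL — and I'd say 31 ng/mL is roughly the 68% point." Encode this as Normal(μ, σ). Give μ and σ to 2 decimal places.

The p-quantile of Normal(μ,σ) is μ + z_p·σ, with z_{0.31} = -0.4959 and z_{0.68} = 0.4677.
Eliminate σ: μ = (z₂·x₁ − z₁·x₂)/(z₂ − z₁) = (0.4677·10 − (-0.4959)·31)/0.9635 = 20.81.
Then σ = (x₂ − x₁)/(z₂ − z₁) = (31 − 10)/0.9635 = 21.79.

μ = 20.81, σ = 21.79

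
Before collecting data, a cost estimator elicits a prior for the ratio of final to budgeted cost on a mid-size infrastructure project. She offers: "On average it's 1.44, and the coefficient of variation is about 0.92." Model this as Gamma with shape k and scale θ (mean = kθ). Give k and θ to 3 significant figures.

For Gamma(k, scale θ): mean = kθ, variance = kθ², so CV = 1/√k.
CV = 0.92, hence k = 1/CV² = 1.18.
Then θ = mean/k = 1.44/1.18 = 1.22.

k ≈ 1.18, θ ≈ 1.22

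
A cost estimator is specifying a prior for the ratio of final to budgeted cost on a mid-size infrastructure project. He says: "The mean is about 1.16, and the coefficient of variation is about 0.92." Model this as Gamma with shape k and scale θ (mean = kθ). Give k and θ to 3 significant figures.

For Gamma(k, scale θ): mean = kθ, variance = kθ², so CV = 1/√k.
CV = 0.92, hence k = 1/CV² = 1.18.
Then θ = mean/k = 1.16/1.18 = 0.982.

k ≈ 1.18, θ ≈ 0.982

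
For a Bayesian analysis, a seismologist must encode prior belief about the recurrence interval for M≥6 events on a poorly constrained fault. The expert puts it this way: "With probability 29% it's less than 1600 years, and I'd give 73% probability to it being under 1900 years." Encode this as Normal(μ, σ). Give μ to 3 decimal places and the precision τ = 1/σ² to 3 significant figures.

μ = 1742.356, τ = 1.51e-05

For Normal(μ,σ), the p-quantile is μ + z_p·σ. Here z_{0.29} = -0.5534, z_{0.73} = 0.6128.
So 1600 = μ − 0.5534σ and 1900 = μ + 0.6128σ.
Subtracting: σ = (1900 − 1600)/(0.6128 − (-0.5534)) = 257.246.
Then μ = 1600 − (-0.5534)·257.246 = 1742.356.
Precision τ = 1/σ² = 1/257.2² = 1.51e-05.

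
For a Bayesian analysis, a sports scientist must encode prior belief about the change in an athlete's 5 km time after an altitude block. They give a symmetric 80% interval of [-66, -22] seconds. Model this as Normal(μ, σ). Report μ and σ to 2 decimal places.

A symmetric 80% interval runs μ ± z·σ with z = 1.282.
Half-width = 22, so σ = 22/1.282 = 17.17.
μ is the interval midpoint, -44.00.

μ = -44.00, σ = 17.17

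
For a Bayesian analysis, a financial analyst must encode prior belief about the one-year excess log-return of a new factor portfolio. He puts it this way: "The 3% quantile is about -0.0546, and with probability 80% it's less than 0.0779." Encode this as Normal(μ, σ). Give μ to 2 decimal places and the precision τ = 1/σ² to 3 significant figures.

For Normal(μ,σ), the p-quantile is μ + z_p·σ. Here z_{0.03} = -1.881, z_{0.8} = 0.8416.
So -0.0546 = μ − 1.881σ and 0.0779 = μ + 0.8416σ.
Subtracting: σ = (0.0779 − -0.0546)/(0.8416 − (-1.881)) = 0.05.
Then μ = -0.0546 − (-1.881)·0.05 = 0.04.
Precision τ = 1/σ² = 1/0.04867² = 422.

μ = 0.04, τ = 422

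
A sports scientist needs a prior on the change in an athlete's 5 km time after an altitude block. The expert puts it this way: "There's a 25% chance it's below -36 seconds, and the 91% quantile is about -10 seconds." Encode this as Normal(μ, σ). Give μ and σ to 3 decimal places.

The p-quantile of Normal(μ,σ) is μ + z_p·σ, with z_{0.25} = -0.6745 and z_{0.91} = 1.341.
Eliminate σ: μ = (z₂·x₁ − z₁·x₂)/(z₂ − z₁) = (1.341·-36 − (-0.6745)·-10)/2.015 = -27.298.
Then σ = (x₂ − x₁)/(z₂ − z₁) = (-10 − -36)/2.015 = 12.902.

μ = -27.298, σ = 12.902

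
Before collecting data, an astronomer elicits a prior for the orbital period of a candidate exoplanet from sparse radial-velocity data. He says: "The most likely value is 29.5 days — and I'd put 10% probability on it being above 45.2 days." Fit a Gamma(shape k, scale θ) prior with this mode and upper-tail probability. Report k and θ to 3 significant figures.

k ≈ 11.3, θ ≈ 2.88

Gamma(k,θ) with k>1 has mode (k−1)θ, so θ = 29.5/(k−1).
Need P(X < 45.2) = 0.9 with θ tied to k this way. Start at k = 2, θ = 29.5: P(X<45.2) ≈ 0.453.
Too low — raise k to concentrate. Iterating converges to k ≈ 11.3.
Then θ = 29.5/(11.3−1) ≈ 2.88.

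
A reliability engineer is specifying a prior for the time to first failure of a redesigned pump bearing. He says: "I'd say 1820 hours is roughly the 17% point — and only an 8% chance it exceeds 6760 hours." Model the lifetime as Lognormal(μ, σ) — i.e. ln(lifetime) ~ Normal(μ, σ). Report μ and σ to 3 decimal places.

μ ≈ 8.037, σ ≈ 0.556

If T ~ Lognormal(μ,σ) then ln T ~ Normal(μ,σ), so the p-quantile of ln T is μ + z_p·σ.
ln(1820) = 7.507 and ln(6760) = 8.819; z_{0.17} = -0.9542, z_{0.92} = 1.405.
σ = (8.819 − 7.507)/(1.405 − (-0.9542)) = 0.556.
μ = 7.507 − (-0.9542)·0.556 = 8.037.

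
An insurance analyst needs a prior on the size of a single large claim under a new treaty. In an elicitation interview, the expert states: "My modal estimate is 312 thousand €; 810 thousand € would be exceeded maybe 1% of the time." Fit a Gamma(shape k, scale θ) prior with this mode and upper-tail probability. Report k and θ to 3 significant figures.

Gamma(k,θ) with k>1 has mode (k−1)θ, so θ = 312/(k−1).
Need P(X < 810) = 0.99 with θ tied to k this way. Start at k = 2, θ = 312: P(X<810) ≈ 0.732.
Too low — raise k to concentrate. Iterating converges to k ≈ 6.11.
Then θ = 312/(6.11−1) ≈ 61.

k ≈ 6.11, θ ≈ 61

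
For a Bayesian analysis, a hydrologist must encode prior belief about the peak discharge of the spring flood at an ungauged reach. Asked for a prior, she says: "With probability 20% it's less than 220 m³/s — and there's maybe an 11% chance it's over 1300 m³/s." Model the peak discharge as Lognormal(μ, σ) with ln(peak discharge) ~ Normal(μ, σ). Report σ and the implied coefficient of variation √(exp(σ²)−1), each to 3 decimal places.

If T ~ Lognormal(μ,σ) then ln T ~ Normal(μ,σ), so the p-quantile of ln T is μ + z_p·σ.
ln(220) = 5.394 and ln(1300) = 7.17; z_{0.2} = -0.8416, z_{0.89} = 1.227.
σ = (7.17 − 5.394)/(1.227 − (-0.8416)) = 0.859.
μ = 5.394 − (-0.8416)·0.859 = 6.117.
CV = √(exp(σ²)−1) = √(exp(0.7378)−1) = 1.045.

σ ≈ 0.859, CV ≈ 1.045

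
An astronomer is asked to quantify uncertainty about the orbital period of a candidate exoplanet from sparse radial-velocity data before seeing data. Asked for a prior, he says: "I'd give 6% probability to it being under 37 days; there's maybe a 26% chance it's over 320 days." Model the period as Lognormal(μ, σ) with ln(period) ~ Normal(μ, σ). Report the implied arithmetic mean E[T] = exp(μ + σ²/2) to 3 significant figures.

If T ~ Lognormal(μ,σ) then ln T ~ Normal(μ,σ), so the p-quantile of ln T is μ + z_p·σ.
ln(37) = 3.611 and ln(320) = 5.768; z_{0.06} = -1.555, z_{0.74} = 0.6433.
σ = (5.768 − 3.611)/(0.6433 − (-1.555)) = 0.981.
μ = 3.611 − (-1.555)·0.981 = 5.137.
E[T] = exp(μ + σ²/2) = exp(5.137 + 0.4816) = 275 days.

E[T] ≈ 275 days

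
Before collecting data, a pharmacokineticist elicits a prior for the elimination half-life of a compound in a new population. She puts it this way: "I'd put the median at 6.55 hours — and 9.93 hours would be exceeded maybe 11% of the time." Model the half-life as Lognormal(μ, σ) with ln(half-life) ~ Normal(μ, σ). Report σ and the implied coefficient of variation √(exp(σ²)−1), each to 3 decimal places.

σ ≈ 0.339, CV ≈ 0.349

If T ~ Lognormal(μ,σ) then ln T ~ Normal(μ,σ), so the p-quantile of ln T is μ + z_p·σ.
ln(6.55) = 1.879 and ln(9.93) = 2.296; z_{0.5} = 0, z_{0.89} = 1.227.
σ = (2.296 − 1.879)/(1.227 − (0)) = 0.339.
μ = 1.879 − (0)·0.339 = 1.879.
CV = √(exp(σ²)−1) = √(exp(0.1151)−1) = 0.349.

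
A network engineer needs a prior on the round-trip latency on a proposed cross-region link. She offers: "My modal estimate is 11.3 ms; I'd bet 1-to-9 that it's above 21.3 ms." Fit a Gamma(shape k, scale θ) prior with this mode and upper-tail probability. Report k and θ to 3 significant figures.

Gamma(k,θ) with k>1 has mode (k−1)θ, so θ = 11.3/(k−1).
Need P(X < 21.3) = 0.9 with θ tied to k this way. Start at k = 2, θ = 11.3: P(X<21.3) ≈ 0.562.
Too low — raise k to concentrate. Iterating converges to k ≈ 5.76.
Then θ = 11.3/(5.76−1) ≈ 2.38.

k ≈ 5.76, θ ≈ 2.38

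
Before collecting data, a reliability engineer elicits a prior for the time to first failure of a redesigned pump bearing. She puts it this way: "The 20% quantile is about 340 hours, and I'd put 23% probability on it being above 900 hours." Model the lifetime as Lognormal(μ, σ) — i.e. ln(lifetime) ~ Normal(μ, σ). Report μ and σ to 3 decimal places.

If T ~ Lognormal(μ,σ) then ln T ~ Normal(μ,σ), so the p-quantile of ln T is μ + z_p·σ.
ln(340) = 5.829 and ln(900) = 6.802; z_{0.2} = -0.8416, z_{0.77} = 0.7388.
σ = (6.802 − 5.829)/(0.7388 − (-0.8416)) = 0.616.
μ = 5.829 − (-0.8416)·0.616 = 6.347.

μ ≈ 6.347, σ ≈ 0.616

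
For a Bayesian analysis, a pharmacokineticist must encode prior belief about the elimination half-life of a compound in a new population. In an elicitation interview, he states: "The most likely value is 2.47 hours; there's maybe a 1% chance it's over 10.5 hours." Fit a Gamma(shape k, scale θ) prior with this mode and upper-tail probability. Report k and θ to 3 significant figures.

Gamma(k,θ) with k>1 has mode (k−1)θ, so θ = 2.47/(k−1).
Need P(X < 10.5) = 0.99 with θ tied to k this way. Start at k = 2, θ = 2.47: P(X<10.5) ≈ 0.925.
Too low — raise k to concentrate. Iterating converges to k ≈ 2.96.
Then θ = 2.47/(2.96−1) ≈ 1.26.

k ≈ 2.96, θ ≈ 1.26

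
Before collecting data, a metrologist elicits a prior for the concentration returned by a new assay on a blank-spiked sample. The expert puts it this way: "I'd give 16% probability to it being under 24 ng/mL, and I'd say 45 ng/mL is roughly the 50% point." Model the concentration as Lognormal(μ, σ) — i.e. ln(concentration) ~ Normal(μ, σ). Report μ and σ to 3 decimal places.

If T ~ Lognormal(μ,σ) then ln T ~ Normal(μ,σ), so the p-quantile of ln T is μ + z_p·σ.
ln(24) = 3.178 and ln(45) = 3.807; z_{0.16} = -0.9945, z_{0.5} = 0.
σ = (3.807 − 3.178)/(0 − (-0.9945)) = 0.632.
μ = 3.178 − (-0.9945)·0.632 = 3.807.

μ ≈ 3.807, σ ≈ 0.632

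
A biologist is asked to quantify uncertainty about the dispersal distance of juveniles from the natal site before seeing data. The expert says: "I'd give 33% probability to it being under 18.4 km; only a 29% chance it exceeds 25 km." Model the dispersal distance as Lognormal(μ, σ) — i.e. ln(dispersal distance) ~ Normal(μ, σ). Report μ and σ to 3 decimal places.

μ ≈ 3.048, σ ≈ 0.309

If T ~ Lognormal(μ,σ) then ln T ~ Normal(μ,σ), so the p-quantile of ln T is μ + z_p·σ.
ln(18.4) = 2.912 and ln(25) = 3.219; z_{0.33} = -0.4399, z_{0.71} = 0.5534.
σ = (3.219 − 2.912)/(0.5534 − (-0.4399)) = 0.309.
μ = 2.912 − (-0.4399)·0.309 = 3.048.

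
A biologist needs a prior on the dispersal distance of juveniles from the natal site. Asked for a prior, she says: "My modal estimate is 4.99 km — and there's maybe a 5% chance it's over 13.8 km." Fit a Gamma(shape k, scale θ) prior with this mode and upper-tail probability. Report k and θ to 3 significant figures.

k ≈ 3.59, θ ≈ 1.93

Gamma(k,θ) with k>1 has mode (k−1)θ, so θ = 4.99/(k−1).
Need P(X < 13.8) = 0.95 with θ tied to k this way. Start at k = 2, θ = 4.99: P(X<13.8) ≈ 0.763.
Too low — raise k to concentrate. Iterating converges to k ≈ 3.59.
Then θ = 4.99/(3.59−1) ≈ 1.93.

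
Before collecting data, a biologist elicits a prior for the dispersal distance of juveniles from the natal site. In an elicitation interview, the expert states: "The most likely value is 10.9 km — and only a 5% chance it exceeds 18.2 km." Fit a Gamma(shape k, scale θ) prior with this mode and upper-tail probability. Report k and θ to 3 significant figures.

Gamma(k,θ) with k>1 has mode (k−1)θ, so θ = 10.9/(k−1).
Need P(X < 18.2) = 0.95 with θ tied to k this way. Start at k = 2, θ = 10.9: P(X<18.2) ≈ 0.497.
Too low — raise k to concentrate. Iterating converges to k ≈ 11.6.
Then θ = 10.9/(11.6−1) ≈ 1.03.

k ≈ 11.6, θ ≈ 1.03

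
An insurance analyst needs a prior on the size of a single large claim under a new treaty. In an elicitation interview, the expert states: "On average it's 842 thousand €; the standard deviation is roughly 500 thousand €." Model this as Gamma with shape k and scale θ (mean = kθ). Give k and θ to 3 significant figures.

k ≈ 2.84, θ ≈ 297

For Gamma(k, scale θ): mean = kθ, variance = kθ², so CV = 1/√k.
CV = SD/mean = 500/842 = 0.5938, hence k = 1/CV² = 2.84.
Then θ = mean/k = 842/2.84 = 297.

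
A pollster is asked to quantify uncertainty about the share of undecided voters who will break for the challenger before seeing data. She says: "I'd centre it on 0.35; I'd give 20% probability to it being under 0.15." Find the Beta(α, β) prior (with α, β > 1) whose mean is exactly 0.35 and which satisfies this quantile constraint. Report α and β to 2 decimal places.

With mean 0.35 fixed, write α = 0.35s, β = 0.65s where s = α+β.
Need P(θ < 0.15) = 0.2 under Beta(0.35s, 0.65s). Normal approximation: (q−m)/√(m(1−m)/s) ≈ z_{0.2} = -0.842, so s ≈ 0.35·0.65·(-0.842)²/(0.15−0.35)² = 4.0.
At s = 4.0: P(θ<0.15) ≈ 0.204. Adjusting to match 0.2 gives s ≈ 4.13.
So α = 0.35·4.13 ≈ 1.44, β = 0.65·4.13 ≈ 2.68.

α ≈ 1.44, β ≈ 2.68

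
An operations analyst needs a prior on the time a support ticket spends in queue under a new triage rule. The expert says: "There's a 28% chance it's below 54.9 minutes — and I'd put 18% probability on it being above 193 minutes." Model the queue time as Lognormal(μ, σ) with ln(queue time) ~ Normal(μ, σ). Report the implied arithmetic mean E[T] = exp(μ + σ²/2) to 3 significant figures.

E[T] ≈ 127 minutes

If T ~ Lognormal(μ,σ) then ln T ~ Normal(μ,σ), so the p-quantile of ln T is μ + z_p·σ.
ln(54.9) = 4.006 and ln(193) = 5.263; z_{0.28} = -0.5828, z_{0.82} = 0.9154.
σ = (5.263 − 4.006)/(0.9154 − (-0.5828)) = 0.839.
μ = 4.006 − (-0.5828)·0.839 = 4.495.
E[T] = exp(μ + σ²/2) = exp(4.495 + 0.3521) = 127 minutes.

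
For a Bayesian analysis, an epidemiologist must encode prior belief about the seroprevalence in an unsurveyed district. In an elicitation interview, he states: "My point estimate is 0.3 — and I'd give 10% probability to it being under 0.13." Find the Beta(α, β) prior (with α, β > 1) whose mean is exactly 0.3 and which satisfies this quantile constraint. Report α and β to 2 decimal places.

With mean 0.3 fixed, write α = 0.3s, β = 0.7s where s = α+β.
Need P(θ < 0.13) = 0.1 under Beta(0.3s, 0.7s). Normal approximation: (q−m)/√(m(1−m)/s) ≈ z_{0.1} = -1.28, so s ≈ 0.3·0.7·(-1.28)²/(0.13−0.3)² = 11.9.
At s = 11.9: P(θ<0.13) ≈ 0.078. Adjusting to match 0.1 gives s ≈ 10.07.
So α = 0.3·10.07 ≈ 3.02, β = 0.7·10.07 ≈ 7.05.

α ≈ 3.02, β ≈ 7.05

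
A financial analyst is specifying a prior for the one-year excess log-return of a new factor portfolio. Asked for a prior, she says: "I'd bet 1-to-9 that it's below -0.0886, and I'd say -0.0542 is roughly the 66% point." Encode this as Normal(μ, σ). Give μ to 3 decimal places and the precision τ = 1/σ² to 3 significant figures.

μ = -0.063, τ = 2430

The p-quantile of Normal(μ,σ) is μ + z_p·σ, with z_{0.1} = -1.282 and z_{0.66} = 0.4125.
Eliminate σ: μ = (z₂·x₁ − z₁·x₂)/(z₂ − z₁) = (0.4125·-0.0886 − (-1.282)·-0.0542)/1.694 = -0.063.
Then σ = (x₂ − x₁)/(z₂ − z₁) = (-0.0542 − -0.0886)/1.694 = 0.020.
Precision τ = 1/σ² = 1/0.02031² = 2430.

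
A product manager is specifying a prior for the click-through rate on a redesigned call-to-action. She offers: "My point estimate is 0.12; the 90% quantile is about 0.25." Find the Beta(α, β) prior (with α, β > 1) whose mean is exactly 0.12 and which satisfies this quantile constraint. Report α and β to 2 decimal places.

With mean 0.12 fixed, write α = 0.12s, β = 0.88s where s = α+β.
Need P(θ < 0.25) = 0.9 under Beta(0.12s, 0.88s). Normal approximation: (q−m)/√(m(1−m)/s) ≈ z_{0.9} = 1.28, so s ≈ 0.12·0.88·(1.28)²/(0.25−0.12)² = 10.3.
At s = 10.3: P(θ<0.25) ≈ 0.894. Adjusting to match 0.9 gives s ≈ 11.12.
So α = 0.12·11.12 ≈ 1.33, β = 0.88·11.12 ≈ 9.79.

α ≈ 1.33, β ≈ 9.79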